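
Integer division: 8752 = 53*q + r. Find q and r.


8752 = 53 * 165 + 7
Check: 8745 + 7 = 8752

q = 165, r = 7


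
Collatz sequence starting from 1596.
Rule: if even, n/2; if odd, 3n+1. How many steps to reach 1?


1596 → 798 → 399 → 1198 → 599 → 1798 → 899 → 2698 → 1349 → 4048 → 2024 → 1012 → 506 → 253 → 760 → 380 → 190 → 95 → 286 → 143 → 430 → 215 → 646 → 323 → 970 → 485 → 1456 → 728 → 364 → 182 → 91 → 274 → 137 → 412 → 206 → 103 → 310 → 155 → 466 → 233 → 700 → 350 → 175 → 526 → 263 → 790 → 395 → 1186 → 593 → 1780 → 890 → 445 → 1336 → 668 → 334 → 167 → 502 → 251 → 754 → 377 → 1132 → 566 → 283 → 850 → 425 → 1276 → 638 → 319 → 958 → 479 → 1438 → 719 → 2158 → 1079 → 3238 → 1619 → 4858 → 2429 → 7288 → 3644 → 1822 → 911 → 2734 → 1367 → 4102 → 2051 → 6154 → 3077 → 9232 → 4616 → 2308 → 1154 → 577 → 1732 → 866 → 433 → 1300 → 650 → 325 → 976 → 488 → 244 → 122 → 61 → 184 → 92 → 46 → 23 → 70 → 35 → 106 → 53 → 160 → 80 → 40 → 20 → 10 → 5 → 16 → 8 → 4 → 2 → 1
Total steps = 122

122 steps


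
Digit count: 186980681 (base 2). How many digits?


186980681 in base 2 = 1011001001010001100101001001
Number of digits = 28

28 digits (base 2)


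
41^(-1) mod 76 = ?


Use the extended Euclidean algorithm on (76, 41); each row r = 76*s + 41*t:
r=76, s=1, t=0
r=41, s=0, t=1
q=1: r=35, s=1, t=-1   [76*(1) + 41*(-1) = 35]
q=1: r=6, s=-1, t=2   [76*(-1) + 41*(2) = 6]
q=5: r=5, s=6, t=-11   [76*(6) + 41*(-11) = 5]
q=1: r=1, s=-7, t=13   [76*(-7) + 41*(13) = 1]
q=5: r=0, s=41, t=-76   [76*(41) + 41*(-76) = 0]
GCD = 1 with t = 13, so 41*(13) ≡ 1 (mod 76)
Inverse = 13 mod 76 = 13
Check: 41 * 13 = 533 ≡ 1 (mod 76)

41^(-1) ≡ 13 (mod 76)


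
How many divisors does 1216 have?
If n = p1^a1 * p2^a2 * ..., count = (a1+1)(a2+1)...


1216 = 2^6 × 19^1
d(1216) = (6+1) × (1+1) = 14

14 divisors


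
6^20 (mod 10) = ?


6^1 mod 10 = 6
6^2 mod 10 = 6
6^3 mod 10 = 6
6^4 mod 10 = 6
6^5 mod 10 = 6
6^6 mod 10 = 6
6^7 mod 10 = 6
6^8 mod 10 = 6
6^9 mod 10 = 6
6^10 mod 10 = 6
6^11 mod 10 = 6
6^12 mod 10 = 6
6^13 mod 10 = 6
6^14 mod 10 = 6
6^15 mod 10 = 6
6^16 mod 10 = 6
6^17 mod 10 = 6
6^18 mod 10 = 6
6^19 mod 10 = 6
6^20 mod 10 = 6


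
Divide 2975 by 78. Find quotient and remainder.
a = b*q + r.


2975 = 78 * 38 + 11
Check: 2964 + 11 = 2975

q = 38, r = 11


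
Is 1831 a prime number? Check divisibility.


Check divisors up to sqrt(1831) = 42.7902
No divisors found.
1831 is prime.

Yes, 1831 is prime


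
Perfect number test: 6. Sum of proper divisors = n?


Proper divisors of 6: 1, 2, 3
Sum = 1 + 2 + 3 = 6

Yes, 6 is perfect (6 = 6)


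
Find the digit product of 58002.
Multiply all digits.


5 × 8 × 0 × 0 × 2 = 0


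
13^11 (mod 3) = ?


13^1 mod 3 = 1
13^2 mod 3 = 1
13^3 mod 3 = 1
13^4 mod 3 = 1
13^5 mod 3 = 1
13^6 mod 3 = 1
13^7 mod 3 = 1
13^8 mod 3 = 1
13^9 mod 3 = 1
13^10 mod 3 = 1
13^11 mod 3 = 1


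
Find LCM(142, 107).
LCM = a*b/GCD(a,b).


GCD(142, 107) = 1
LCM = 142*107/1 = 15194/1 = 15194

LCM = 15194


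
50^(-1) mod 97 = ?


Use the extended Euclidean algorithm on (97, 50); each row r = 97*s + 50*t:
r=97, s=1, t=0
r=50, s=0, t=1
q=1: r=47, s=1, t=-1   [97*(1) + 50*(-1) = 47]
q=1: r=3, s=-1, t=2   [97*(-1) + 50*(2) = 3]
q=15: r=2, s=16, t=-31   [97*(16) + 50*(-31) = 2]
q=1: r=1, s=-17, t=33   [97*(-17) + 50*(33) = 1]
q=2: r=0, s=50, t=-97   [97*(50) + 50*(-97) = 0]
GCD = 1 with t = 33, so 50*(33) ≡ 1 (mod 97)
Inverse = 33 mod 97 = 33
Check: 50 * 33 = 1650 ≡ 1 (mod 97)

50^(-1) ≡ 33 (mod 97)


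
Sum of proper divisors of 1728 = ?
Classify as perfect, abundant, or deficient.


Proper divisors: 1, 2, 3, 4, 6, 8, 9, 12, 16, 18, 24, 27, 32, 36, 48, 54, 64, 72, 96, 108, 144, 192, 216, 288, 432, 576, 864
Sum = 1 + 2 + 3 + 4 + 6 + 8 + 9 + 12 + 16 + 18 + 24 + 27 + 32 + 36 + 48 + 54 + 64 + 72 + 96 + 108 + 144 + 192 + 216 + 288 + 432 + 576 + 864 = 3352
3352 > 1728 → abundant

s(1728) = 3352 (abundant)


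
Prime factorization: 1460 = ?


1460 / 2 = 730
730 / 2 = 365
365 / 5 = 73
73 / 73 = 1
1460 = 2^2 × 5 × 73


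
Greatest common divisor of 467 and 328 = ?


467 = 1 * 328 + 139
328 = 2 * 139 + 50
139 = 2 * 50 + 39
50 = 1 * 39 + 11
39 = 3 * 11 + 6
11 = 1 * 6 + 5
6 = 1 * 5 + 1
5 = 5 * 1 + 0
GCD = 1


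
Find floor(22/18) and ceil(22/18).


22/18 = 1.2222
floor = 1
ceil = 2

floor = 1, ceil = 2


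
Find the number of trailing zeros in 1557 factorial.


floor(1557/5) = 311
floor(1557/25) = 62
floor(1557/125) = 12
floor(1557/625) = 2
Total = 387

387 trailing zeros


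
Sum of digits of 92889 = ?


9 + 2 + 8 + 8 + 9 = 36


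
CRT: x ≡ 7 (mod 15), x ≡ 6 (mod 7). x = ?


M = 15*7 = 105
M1 = M/15 = 7, M2 = M/7 = 15
M1^(-1) mod 15 = 13, M2^(-1) mod 7 = 1
x = 7*7*13 + 6*15*1 = 727
727 mod 105 = 97
Check: 97 mod 15 = 7 ✓, 97 mod 7 = 6 ✓

x ≡ 97 (mod 105)


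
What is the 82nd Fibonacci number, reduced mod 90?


F(k) mod 90 for k=1..82:
1, 1, 2, 3, 5, 8, 13, 21, 34, 55, 89, 54, 53, 17, 70, 87, 67, 64, 41, 15, 56, 71, 37, 18, 55, 73, 38, 21, 59, 80, 49, 39, 88, 37, 35, 72, 17, 89, 16, 15, 31, 46, 77, 33, 20, 53, 73, 36, 19, 55, 74, 39, 23, 62, 85, 57, 52, 19, 71, 0, 71, 71, 52, 33, 85, 28, 23, 51, 74, 35, 19, 54, 73, 37, 20, 57, 77, 44, 31, 75, 16, 1
F(82) mod 90 = 1


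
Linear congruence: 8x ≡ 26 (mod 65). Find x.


GCD(8, 65) = 1, unique solution
a^(-1) mod 65 = 57
x = 57 * 26 mod 65 = 52

x ≡ 52 (mod 65)


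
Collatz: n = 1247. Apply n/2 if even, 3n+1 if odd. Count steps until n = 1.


1247 → 3742 → 1871 → 5614 → 2807 → 8422 → 4211 → 12634 → 6317 → 18952 → 9476 → 4738 → 2369 → 7108 → 3554 → 1777 → 5332 → 2666 → 1333 → 4000 → 2000 → 1000 → 500 → 250 → 125 → 376 → 188 → 94 → 47 → 142 → 71 → 214 → 107 → 322 → 161 → 484 → 242 → 121 → 364 → 182 → 91 → 274 → 137 → 412 → 206 → 103 → 310 → 155 → 466 → 233 → 700 → 350 → 175 → 526 → 263 → 790 → 395 → 1186 → 593 → 1780 → 890 → 445 → 1336 → 668 → 334 → 167 → 502 → 251 → 754 → 377 → 1132 → 566 → 283 → 850 → 425 → 1276 → 638 → 319 → 958 → 479 → 1438 → 719 → 2158 → 1079 → 3238 → 1619 → 4858 → 2429 → 7288 → 3644 → 1822 → 911 → 2734 → 1367 → 4102 → 2051 → 6154 → 3077 → 9232 → 4616 → 2308 → 1154 → 577 → 1732 → 866 → 433 → 1300 → 650 → 325 → 976 → 488 → 244 → 122 → 61 → 184 → 92 → 46 → 23 → 70 → 35 → 106 → 53 → 160 → 80 → 40 → 20 → 10 → 5 → 16 → 8 → 4 → 2 → 1
Total steps = 132

132 steps


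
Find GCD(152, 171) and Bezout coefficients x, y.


Tabular extended Euclidean (each row: r = 152*s + 171*t):
r=152, s=1, t=0
r=171, s=0, t=1
q=0: r=152, s=1, t=0   [152*(1) + 171*(0) = 152]
q=1: r=19, s=-1, t=1   [152*(-1) + 171*(1) = 19]
q=8: r=0, s=9, t=-8   [152*(9) + 171*(-8) = 0]
GCD = 19; from the row with r=19: x=-1, y=1
Check: 152*(-1) + 171*(1) = -152 + 171 = 19

GCD = 19, x = -1, y = 1


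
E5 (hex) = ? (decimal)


E5 (base 16) = 229 (decimal)
229 (decimal) = 229 (base 10)


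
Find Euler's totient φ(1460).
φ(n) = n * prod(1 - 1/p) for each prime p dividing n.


1460 = 2^2 × 5 × 73
Prime factors: 2, 5, 73
φ(1460) = 1460 × (1-1/2) × (1-1/5) × (1-1/73)
= 1460 × 1/2 × 4/5 × 72/73 = 576

φ(1460) = 576


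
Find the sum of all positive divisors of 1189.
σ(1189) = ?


Divisors of 1189: 1, 29, 41, 1189
Sum = 1 + 29 + 41 + 1189 = 1260

σ(1189) = 1260


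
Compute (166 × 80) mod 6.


166 × 80 = 13280
13280 mod 6 = 2


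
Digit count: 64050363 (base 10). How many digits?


64050363 has 8 digits in base 10
floor(log10(64050363)) + 1 = floor(7.8065) + 1 = 8

8 digits (base 10)


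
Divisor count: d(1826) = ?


1826 = 2^1 × 11^1 × 83^1
d(1826) = (1+1) × (1+1) × (1+1) = 8

8 divisors


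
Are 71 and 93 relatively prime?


Euclidean algorithm:
93 = 1 * 71 + 22
71 = 3 * 22 + 5
22 = 4 * 5 + 2
5 = 2 * 2 + 1
2 = 2 * 1 + 0
GCD(71, 93) = 1

Yes, coprime (GCD = 1)


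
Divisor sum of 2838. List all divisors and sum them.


Divisors of 2838: 1, 2, 3, 6, 11, 22, 33, 43, 66, 86, 129, 258, 473, 946, 1419, 2838
Sum = 1 + 2 + 3 + 6 + 11 + 22 + 33 + 43 + 66 + 86 + 129 + 258 + 473 + 946 + 1419 + 2838 = 6336

σ(2838) = 6336


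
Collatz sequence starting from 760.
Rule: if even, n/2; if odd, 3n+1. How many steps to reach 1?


760 → 380 → 190 → 95 → 286 → 143 → 430 → 215 → 646 → 323 → 970 → 485 → 1456 → 728 → 364 → 182 → 91 → 274 → 137 → 412 → 206 → 103 → 310 → 155 → 466 → 233 → 700 → 350 → 175 → 526 → 263 → 790 → 395 → 1186 → 593 → 1780 → 890 → 445 → 1336 → 668 → 334 → 167 → 502 → 251 → 754 → 377 → 1132 → 566 → 283 → 850 → 425 → 1276 → 638 → 319 → 958 → 479 → 1438 → 719 → 2158 → 1079 → 3238 → 1619 → 4858 → 2429 → 7288 → 3644 → 1822 → 911 → 2734 → 1367 → 4102 → 2051 → 6154 → 3077 → 9232 → 4616 → 2308 → 1154 → 577 → 1732 → 866 → 433 → 1300 → 650 → 325 → 976 → 488 → 244 → 122 → 61 → 184 → 92 → 46 → 23 → 70 → 35 → 106 → 53 → 160 → 80 → 40 → 20 → 10 → 5 → 16 → 8 → 4 → 2 → 1
Total steps = 108

108 steps


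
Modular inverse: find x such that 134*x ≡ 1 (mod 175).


Use the extended Euclidean algorithm on (175, 134); each row r = 175*s + 134*t:
r=175, s=1, t=0
r=134, s=0, t=1
q=1: r=41, s=1, t=-1   [175*(1) + 134*(-1) = 41]
q=3: r=11, s=-3, t=4   [175*(-3) + 134*(4) = 11]
q=3: r=8, s=10, t=-13   [175*(10) + 134*(-13) = 8]
q=1: r=3, s=-13, t=17   [175*(-13) + 134*(17) = 3]
q=2: r=2, s=36, t=-47   [175*(36) + 134*(-47) = 2]
q=1: r=1, s=-49, t=64   [175*(-49) + 134*(64) = 1]
q=2: r=0, s=134, t=-175   [175*(134) + 134*(-175) = 0]
GCD = 1 with t = 64, so 134*(64) ≡ 1 (mod 175)
Inverse = 64 mod 175 = 64
Check: 134 * 64 = 8576 ≡ 1 (mod 175)

134^(-1) ≡ 64 (mod 175)


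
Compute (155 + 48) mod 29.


155 + 48 = 203
203 mod 29 = 0


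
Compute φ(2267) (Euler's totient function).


2267 = 2267
Prime factors: 2267
φ(2267) = 2267 × (1-1/2267)
= 2267 × 2266/2267 = 2266

φ(2267) = 2266


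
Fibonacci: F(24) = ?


Sequence: 1, 1, 2, 3, 5, 8, 13, 21, 34, 55, 89, 144, 233, 377, 610, 987, 1597, 2584, 4181, 6765, 10946, 17711, 28657, 46368
F(24) = 46368


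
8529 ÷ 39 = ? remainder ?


8529 = 39 * 218 + 27
Check: 8502 + 27 = 8529

q = 218, r = 27


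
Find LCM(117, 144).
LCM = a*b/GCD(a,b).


GCD(117, 144) = 9
LCM = 117*144/9 = 16848/9 = 1872

LCM = 1872


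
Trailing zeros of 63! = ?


floor(63/5) = 12
floor(63/25) = 2
Total = 14

14 trailing zeros


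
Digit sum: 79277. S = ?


7 + 9 + 2 + 7 + 7 = 32


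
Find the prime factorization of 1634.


1634 / 2 = 817
817 / 19 = 43
43 / 43 = 1
1634 = 2 × 19 × 43


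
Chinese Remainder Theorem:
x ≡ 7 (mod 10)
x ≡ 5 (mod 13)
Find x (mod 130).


M = 10*13 = 130
M1 = M/10 = 13, M2 = M/13 = 10
M1^(-1) mod 10 = 7, M2^(-1) mod 13 = 4
x = 7*13*7 + 5*10*4 = 837
837 mod 130 = 57
Check: 57 mod 10 = 7 ✓, 57 mod 13 = 5 ✓

x ≡ 57 (mod 130)


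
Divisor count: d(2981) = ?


2981 = 11^1 × 271^1
d(2981) = (1+1) × (1+1) = 4

4 divisors


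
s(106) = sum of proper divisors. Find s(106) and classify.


Proper divisors: 1, 2, 53
Sum = 1 + 2 + 53 = 56
56 < 106 → deficient

s(106) = 56 (deficient)


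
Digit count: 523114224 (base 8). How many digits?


523114224 in base 8 = 3713413360
Number of digits = 10

10 digits (base 8)


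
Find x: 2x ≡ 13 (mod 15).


GCD(2, 15) = 1, unique solution
a^(-1) mod 15 = 8
x = 8 * 13 mod 15 = 14

x ≡ 14 (mod 15)


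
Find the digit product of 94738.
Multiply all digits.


9 × 4 × 7 × 3 × 8 = 6048


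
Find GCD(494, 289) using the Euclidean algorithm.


494 = 1 * 289 + 205
289 = 1 * 205 + 84
205 = 2 * 84 + 37
84 = 2 * 37 + 10
37 = 3 * 10 + 7
10 = 1 * 7 + 3
7 = 2 * 3 + 1
3 = 3 * 1 + 0
GCD = 1


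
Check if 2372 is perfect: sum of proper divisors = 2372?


Proper divisors of 2372: 1, 2, 4, 593, 1186
Sum = 1 + 2 + 4 + 593 + 1186 = 1786

No, 2372 is not perfect (1786 ≠ 2372)


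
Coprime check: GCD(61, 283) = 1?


Euclidean algorithm:
283 = 4 * 61 + 39
61 = 1 * 39 + 22
39 = 1 * 22 + 17
22 = 1 * 17 + 5
17 = 3 * 5 + 2
5 = 2 * 2 + 1
2 = 2 * 1 + 0
GCD(61, 283) = 1

Yes, coprime (GCD = 1)


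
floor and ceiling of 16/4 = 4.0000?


16/4 = 4.0000
floor = 4
ceil = 4

floor = 4, ceil = 4


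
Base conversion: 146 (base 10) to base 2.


146 (base 10) = 146 (decimal)
146 (decimal) = 10010010 (base 2)


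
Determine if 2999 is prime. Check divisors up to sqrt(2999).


Check divisors up to sqrt(2999) = 54.7631
No divisors found.
2999 is prime.

Yes, 2999 is prime


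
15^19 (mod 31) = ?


15^1 mod 31 = 15
15^2 mod 31 = 8
15^3 mod 31 = 27
15^4 mod 31 = 2
15^5 mod 31 = 30
15^6 mod 31 = 16
15^7 mod 31 = 23
15^8 mod 31 = 4
15^9 mod 31 = 29
15^10 mod 31 = 1
15^11 mod 31 = 15
15^12 mod 31 = 8
15^13 mod 31 = 27
15^14 mod 31 = 2
15^15 mod 31 = 30
15^16 mod 31 = 16
15^17 mod 31 = 23
15^18 mod 31 = 4
15^19 mod 31 = 29


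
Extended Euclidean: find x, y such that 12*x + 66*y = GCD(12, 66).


Tabular extended Euclidean (each row: r = 12*s + 66*t):
r=12, s=1, t=0
r=66, s=0, t=1
q=0: r=12, s=1, t=0   [12*(1) + 66*(0) = 12]
q=5: r=6, s=-5, t=1   [12*(-5) + 66*(1) = 6]
q=2: r=0, s=11, t=-2   [12*(11) + 66*(-2) = 0]
GCD = 6; from the row with r=6: x=-5, y=1
Check: 12*(-5) + 66*(1) = -60 + 66 = 6

GCD = 6, x = -5, y = 1


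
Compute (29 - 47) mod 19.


29 - 47 = -18
-18 mod 19 = 1


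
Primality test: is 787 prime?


Check divisors up to sqrt(787) = 28.0535
No divisors found.
787 is prime.

Yes, 787 is prime


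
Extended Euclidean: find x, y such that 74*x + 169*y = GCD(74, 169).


Tabular extended Euclidean (each row: r = 74*s + 169*t):
r=74, s=1, t=0
r=169, s=0, t=1
q=0: r=74, s=1, t=0   [74*(1) + 169*(0) = 74]
q=2: r=21, s=-2, t=1   [74*(-2) + 169*(1) = 21]
q=3: r=11, s=7, t=-3   [74*(7) + 169*(-3) = 11]
q=1: r=10, s=-9, t=4   [74*(-9) + 169*(4) = 10]
q=1: r=1, s=16, t=-7   [74*(16) + 169*(-7) = 1]
q=10: r=0, s=-169, t=74   [74*(-169) + 169*(74) = 0]
GCD = 1; from the row with r=1: x=16, y=-7
Check: 74*(16) + 169*(-7) = 1184 - 1183 = 1

GCD = 1, x = 16, y = -7


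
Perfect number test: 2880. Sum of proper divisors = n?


Proper divisors of 2880: 1, 2, 3, 4, 5, 6, 8, 9, 10, 12, 15, 16, 18, 20, 24, 30, 32, 36, 40, 45, 48, 60, 64, 72, 80, 90, 96, 120, 144, 160, 180, 192, 240, 288, 320, 360, 480, 576, 720, 960, 1440
Sum = 1 + 2 + 3 + 4 + 5 + 6 + 8 + 9 + 10 + 12 + 15 + 16 + 18 + 20 + 24 + 30 + 32 + 36 + 40 + 45 + 48 + 60 + 64 + 72 + 80 + 90 + 96 + 120 + 144 + 160 + 180 + 192 + 240 + 288 + 320 + 360 + 480 + 576 + 720 + 960 + 1440 = 7026

No, 2880 is not perfect (7026 ≠ 2880)


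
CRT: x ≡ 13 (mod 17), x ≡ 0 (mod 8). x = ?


M = 17*8 = 136
M1 = M/17 = 8, M2 = M/8 = 17
M1^(-1) mod 17 = 15, M2^(-1) mod 8 = 1
x = 13*8*15 + 0*17*1 = 1560
1560 mod 136 = 64
Check: 64 mod 17 = 13 ✓, 64 mod 8 = 0 ✓

x ≡ 64 (mod 136)


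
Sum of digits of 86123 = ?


8 + 6 + 1 + 2 + 3 = 20


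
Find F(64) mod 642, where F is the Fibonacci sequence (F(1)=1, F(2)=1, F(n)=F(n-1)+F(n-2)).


F(k) mod 642 for k=1..64:
1, 1, 2, 3, 5, 8, 13, 21, 34, 55, 89, 144, 233, 377, 610, 345, 313, 16, 329, 345, 32, 377, 409, 144, 553, 55, 608, 21, 629, 8, 637, 3, 640, 1, 641, 0, 641, 641, 640, 639, 637, 634, 629, 621, 608, 587, 553, 498, 409, 265, 32, 297, 329, 626, 313, 297, 610, 265, 233, 498, 89, 587, 34, 621
F(64) mod 642 = 621


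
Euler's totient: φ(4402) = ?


4402 = 2 × 31 × 71
Prime factors: 2, 31, 71
φ(4402) = 4402 × (1-1/2) × (1-1/31) × (1-1/71)
= 4402 × 1/2 × 30/31 × 70/71 = 2100

φ(4402) = 2100


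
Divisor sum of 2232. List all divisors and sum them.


Divisors of 2232: 1, 2, 3, 4, 6, 8, 9, 12, 18, 24, 31, 36, 62, 72, 93, 124, 186, 248, 279, 372, 558, 744, 1116, 2232
Sum = 1 + 2 + 3 + 4 + 6 + 8 + 9 + 12 + 18 + 24 + 31 + 36 + 62 + 72 + 93 + 124 + 186 + 248 + 279 + 372 + 558 + 744 + 1116 + 2232 = 6240

σ(2232) = 6240


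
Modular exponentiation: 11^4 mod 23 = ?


11^1 mod 23 = 11
11^2 mod 23 = 6
11^3 mod 23 = 20
11^4 mod 23 = 13


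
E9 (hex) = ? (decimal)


E9 (base 16) = 233 (decimal)
233 (decimal) = 233 (base 10)


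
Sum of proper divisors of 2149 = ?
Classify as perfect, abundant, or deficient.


Proper divisors: 1, 7, 307
Sum = 1 + 7 + 307 = 315
315 < 2149 → deficient

s(2149) = 315 (deficient)


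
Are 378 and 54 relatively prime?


Euclidean algorithm:
378 = 7 * 54 + 0
GCD(378, 54) = 54

No, not coprime (GCD = 54)


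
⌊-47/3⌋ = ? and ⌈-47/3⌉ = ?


-47/3 = -15.6667
floor = -16
ceil = -15

floor = -16, ceil = -15


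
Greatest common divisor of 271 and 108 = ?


271 = 2 * 108 + 55
108 = 1 * 55 + 53
55 = 1 * 53 + 2
53 = 26 * 2 + 1
2 = 2 * 1 + 0
GCD = 1


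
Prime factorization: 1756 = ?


1756 / 2 = 878
878 / 2 = 439
439 / 439 = 1
1756 = 2^2 × 439


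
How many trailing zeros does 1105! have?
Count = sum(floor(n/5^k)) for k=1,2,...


floor(1105/5) = 221
floor(1105/25) = 44
floor(1105/125) = 8
floor(1105/625) = 1
Total = 274

274 trailing zeros


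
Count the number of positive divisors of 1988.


1988 = 2^2 × 7^1 × 71^1
d(1988) = (2+1) × (1+1) × (1+1) = 12

12 divisors


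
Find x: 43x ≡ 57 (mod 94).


GCD(43, 94) = 1, unique solution
a^(-1) mod 94 = 35
x = 35 * 57 mod 94 = 21

x ≡ 21 (mod 94)


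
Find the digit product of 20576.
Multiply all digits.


2 × 0 × 5 × 7 × 6 = 0


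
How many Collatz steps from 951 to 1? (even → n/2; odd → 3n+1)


951 → 2854 → 1427 → 4282 → 2141 → 6424 → 3212 → 1606 → 803 → 2410 → 1205 → 3616 → 1808 → 904 → 452 → 226 → 113 → 340 → 170 → 85 → 256 → 128 → 64 → 32 → 16 → 8 → 4 → 2 → 1
Total steps = 28

28 steps


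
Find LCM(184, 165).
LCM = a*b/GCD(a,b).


GCD(184, 165) = 1
LCM = 184*165/1 = 30360/1 = 30360

LCM = 30360


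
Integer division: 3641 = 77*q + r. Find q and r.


3641 = 77 * 47 + 22
Check: 3619 + 22 = 3641

q = 47, r = 22


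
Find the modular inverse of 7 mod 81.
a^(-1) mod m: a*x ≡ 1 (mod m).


Use the extended Euclidean algorithm on (81, 7); each row r = 81*s + 7*t:
r=81, s=1, t=0
r=7, s=0, t=1
q=11: r=4, s=1, t=-11   [81*(1) + 7*(-11) = 4]
q=1: r=3, s=-1, t=12   [81*(-1) + 7*(12) = 3]
q=1: r=1, s=2, t=-23   [81*(2) + 7*(-23) = 1]
q=3: r=0, s=-7, t=81   [81*(-7) + 7*(81) = 0]
GCD = 1 with t = -23, so 7*(-23) ≡ 1 (mod 81)
Inverse = -23 mod 81 = 58
Check: 7 * 58 = 406 ≡ 1 (mod 81)

7^(-1) ≡ 58 (mod 81)


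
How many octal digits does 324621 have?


324621 in base 8 = 1172015
Number of digits = 7

7 digits (base 8)


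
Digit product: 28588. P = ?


2 × 8 × 5 × 8 × 8 = 5120


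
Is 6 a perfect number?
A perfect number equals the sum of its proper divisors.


Proper divisors of 6: 1, 2, 3
Sum = 1 + 2 + 3 = 6

Yes, 6 is perfect (6 = 6)


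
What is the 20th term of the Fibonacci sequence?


Sequence: 1, 1, 2, 3, 5, 8, 13, 21, 34, 55, 89, 144, 233, 377, 610, 987, 1597, 2584, 4181, 6765
F(20) = 6765


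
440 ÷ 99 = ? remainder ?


440 = 99 * 4 + 44
Check: 396 + 44 = 440

q = 4, r = 44


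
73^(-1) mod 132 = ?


Use the extended Euclidean algorithm on (132, 73); each row r = 132*s + 73*t:
r=132, s=1, t=0
r=73, s=0, t=1
q=1: r=59, s=1, t=-1   [132*(1) + 73*(-1) = 59]
q=1: r=14, s=-1, t=2   [132*(-1) + 73*(2) = 14]
q=4: r=3, s=5, t=-9   [132*(5) + 73*(-9) = 3]
q=4: r=2, s=-21, t=38   [132*(-21) + 73*(38) = 2]
q=1: r=1, s=26, t=-47   [132*(26) + 73*(-47) = 1]
q=2: r=0, s=-73, t=132   [132*(-73) + 73*(132) = 0]
GCD = 1 with t = -47, so 73*(-47) ≡ 1 (mod 132)
Inverse = -47 mod 132 = 85
Check: 73 * 85 = 6205 ≡ 1 (mod 132)

73^(-1) ≡ 85 (mod 132)


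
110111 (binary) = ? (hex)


110111 (base 2) = 55 (decimal)
55 (decimal) = 37 (base 16)


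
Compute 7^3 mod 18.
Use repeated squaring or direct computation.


7^1 mod 18 = 7
7^2 mod 18 = 13
7^3 mod 18 = 1


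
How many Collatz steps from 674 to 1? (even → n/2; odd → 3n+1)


674 → 337 → 1012 → 506 → 253 → 760 → 380 → 190 → 95 → 286 → 143 → 430 → 215 → 646 → 323 → 970 → 485 → 1456 → 728 → 364 → 182 → 91 → 274 → 137 → 412 → 206 → 103 → 310 → 155 → 466 → 233 → 700 → 350 → 175 → 526 → 263 → 790 → 395 → 1186 → 593 → 1780 → 890 → 445 → 1336 → 668 → 334 → 167 → 502 → 251 → 754 → 377 → 1132 → 566 → 283 → 850 → 425 → 1276 → 638 → 319 → 958 → 479 → 1438 → 719 → 2158 → 1079 → 3238 → 1619 → 4858 → 2429 → 7288 → 3644 → 1822 → 911 → 2734 → 1367 → 4102 → 2051 → 6154 → 3077 → 9232 → 4616 → 2308 → 1154 → 577 → 1732 → 866 → 433 → 1300 → 650 → 325 → 976 → 488 → 244 → 122 → 61 → 184 → 92 → 46 → 23 → 70 → 35 → 106 → 53 → 160 → 80 → 40 → 20 → 10 → 5 → 16 → 8 → 4 → 2 → 1
Total steps = 113

113 steps


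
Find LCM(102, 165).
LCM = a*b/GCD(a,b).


GCD(102, 165) = 3
LCM = 102*165/3 = 16830/3 = 5610

LCM = 5610


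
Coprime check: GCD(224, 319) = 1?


Euclidean algorithm:
319 = 1 * 224 + 95
224 = 2 * 95 + 34
95 = 2 * 34 + 27
34 = 1 * 27 + 7
27 = 3 * 7 + 6
7 = 1 * 6 + 1
6 = 6 * 1 + 0
GCD(224, 319) = 1

Yes, coprime (GCD = 1)


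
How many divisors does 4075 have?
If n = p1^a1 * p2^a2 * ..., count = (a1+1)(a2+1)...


4075 = 5^2 × 163^1
d(4075) = (2+1) × (1+1) = 6

6 divisors


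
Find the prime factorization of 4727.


4727 / 29 = 163
163 / 163 = 1
4727 = 29 × 163


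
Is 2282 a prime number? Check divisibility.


2282 / 2 = 1141 (exact division)
2282 is NOT prime.

No, 2282 is not prime


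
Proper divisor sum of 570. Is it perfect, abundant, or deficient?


Proper divisors: 1, 2, 3, 5, 6, 10, 15, 19, 30, 38, 57, 95, 114, 190, 285
Sum = 1 + 2 + 3 + 5 + 6 + 10 + 15 + 19 + 30 + 38 + 57 + 95 + 114 + 190 + 285 = 870
870 > 570 → abundant

s(570) = 870 (abundant)


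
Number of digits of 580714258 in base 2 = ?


580714258 in base 2 = 100010100111001111111100010010
Number of digits = 30

30 digits (base 2)


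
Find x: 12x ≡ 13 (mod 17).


GCD(12, 17) = 1, unique solution
a^(-1) mod 17 = 10
x = 10 * 13 mod 17 = 11

x ≡ 11 (mod 17)


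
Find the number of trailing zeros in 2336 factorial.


floor(2336/5) = 467
floor(2336/25) = 93
floor(2336/125) = 18
floor(2336/625) = 3
Total = 581

581 trailing zeros


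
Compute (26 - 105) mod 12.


26 - 105 = -79
-79 mod 12 = 5


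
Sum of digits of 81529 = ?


8 + 1 + 5 + 2 + 9 = 25


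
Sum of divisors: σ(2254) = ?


Divisors of 2254: 1, 2, 7, 14, 23, 46, 49, 98, 161, 322, 1127, 2254
Sum = 1 + 2 + 7 + 14 + 23 + 46 + 49 + 98 + 161 + 322 + 1127 + 2254 = 4104

σ(2254) = 4104


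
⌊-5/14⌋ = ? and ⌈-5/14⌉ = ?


-5/14 = -0.3571
floor = -1
ceil = 0

floor = -1, ceil = 0


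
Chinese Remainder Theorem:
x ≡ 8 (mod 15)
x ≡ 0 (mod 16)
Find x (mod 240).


M = 15*16 = 240
M1 = M/15 = 16, M2 = M/16 = 15
M1^(-1) mod 15 = 1, M2^(-1) mod 16 = 15
x = 8*16*1 + 0*15*15 = 128
128 mod 240 = 128
Check: 128 mod 15 = 8 ✓, 128 mod 16 = 0 ✓

x ≡ 128 (mod 240)


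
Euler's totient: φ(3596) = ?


3596 = 2^2 × 29 × 31
Prime factors: 2, 29, 31
φ(3596) = 3596 × (1-1/2) × (1-1/29) × (1-1/31)
= 3596 × 1/2 × 28/29 × 30/31 = 1680

φ(3596) = 1680


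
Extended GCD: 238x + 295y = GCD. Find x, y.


Tabular extended Euclidean (each row: r = 238*s + 295*t):
r=238, s=1, t=0
r=295, s=0, t=1
q=0: r=238, s=1, t=0   [238*(1) + 295*(0) = 238]
q=1: r=57, s=-1, t=1   [238*(-1) + 295*(1) = 57]
q=4: r=10, s=5, t=-4   [238*(5) + 295*(-4) = 10]
q=5: r=7, s=-26, t=21   [238*(-26) + 295*(21) = 7]
q=1: r=3, s=31, t=-25   [238*(31) + 295*(-25) = 3]
q=2: r=1, s=-88, t=71   [238*(-88) + 295*(71) = 1]
q=3: r=0, s=295, t=-238   [238*(295) + 295*(-238) = 0]
GCD = 1; from the row with r=1: x=-88, y=71
Check: 238*(-88) + 295*(71) = -20944 + 20945 = 1

GCD = 1, x = -88, y = 71


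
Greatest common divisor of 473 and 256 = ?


473 = 1 * 256 + 217
256 = 1 * 217 + 39
217 = 5 * 39 + 22
39 = 1 * 22 + 17
22 = 1 * 17 + 5
17 = 3 * 5 + 2
5 = 2 * 2 + 1
2 = 2 * 1 + 0
GCD = 1


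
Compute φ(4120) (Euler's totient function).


4120 = 2^3 × 5 × 103
Prime factors: 2, 5, 103
φ(4120) = 4120 × (1-1/2) × (1-1/5) × (1-1/103)
= 4120 × 1/2 × 4/5 × 102/103 = 1632

φ(4120) = 1632


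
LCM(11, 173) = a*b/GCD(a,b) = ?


GCD(11, 173) = 1
LCM = 11*173/1 = 1903/1 = 1903

LCM = 1903


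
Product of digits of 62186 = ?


6 × 2 × 1 × 8 × 6 = 576


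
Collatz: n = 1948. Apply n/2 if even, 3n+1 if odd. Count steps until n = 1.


1948 → 974 → 487 → 1462 → 731 → 2194 → 1097 → 3292 → 1646 → 823 → 2470 → 1235 → 3706 → 1853 → 5560 → 2780 → 1390 → 695 → 2086 → 1043 → 3130 → 1565 → 4696 → 2348 → 1174 → 587 → 1762 → 881 → 2644 → 1322 → 661 → 1984 → 992 → 496 → 248 → 124 → 62 → 31 → 94 → 47 → 142 → 71 → 214 → 107 → 322 → 161 → 484 → 242 → 121 → 364 → 182 → 91 → 274 → 137 → 412 → 206 → 103 → 310 → 155 → 466 → 233 → 700 → 350 → 175 → 526 → 263 → 790 → 395 → 1186 → 593 → 1780 → 890 → 445 → 1336 → 668 → 334 → 167 → 502 → 251 → 754 → 377 → 1132 → 566 → 283 → 850 → 425 → 1276 → 638 → 319 → 958 → 479 → 1438 → 719 → 2158 → 1079 → 3238 → 1619 → 4858 → 2429 → 7288 → 3644 → 1822 → 911 → 2734 → 1367 → 4102 → 2051 → 6154 → 3077 → 9232 → 4616 → 2308 → 1154 → 577 → 1732 → 866 → 433 → 1300 → 650 → 325 → 976 → 488 → 244 → 122 → 61 → 184 → 92 → 46 → 23 → 70 → 35 → 106 → 53 → 160 → 80 → 40 → 20 → 10 → 5 → 16 → 8 → 4 → 2 → 1
Total steps = 143

143 steps


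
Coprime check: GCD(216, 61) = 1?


Euclidean algorithm:
216 = 3 * 61 + 33
61 = 1 * 33 + 28
33 = 1 * 28 + 5
28 = 5 * 5 + 3
5 = 1 * 3 + 2
3 = 1 * 2 + 1
2 = 2 * 1 + 0
GCD(216, 61) = 1

Yes, coprime (GCD = 1)


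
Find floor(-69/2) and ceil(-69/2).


-69/2 = -34.5000
floor = -35
ceil = -34

floor = -35, ceil = -34


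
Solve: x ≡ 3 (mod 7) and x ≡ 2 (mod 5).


M = 7*5 = 35
M1 = M/7 = 5, M2 = M/5 = 7
M1^(-1) mod 7 = 3, M2^(-1) mod 5 = 3
x = 3*5*3 + 2*7*3 = 87
87 mod 35 = 17
Check: 17 mod 7 = 3 ✓, 17 mod 5 = 2 ✓

x ≡ 17 (mod 35)


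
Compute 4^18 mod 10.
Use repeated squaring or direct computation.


4^1 mod 10 = 4
4^2 mod 10 = 6
4^3 mod 10 = 4
4^4 mod 10 = 6
4^5 mod 10 = 4
4^6 mod 10 = 6
4^7 mod 10 = 4
4^8 mod 10 = 6
4^9 mod 10 = 4
4^10 mod 10 = 6
4^11 mod 10 = 4
4^12 mod 10 = 6
4^13 mod 10 = 4
4^14 mod 10 = 6
4^15 mod 10 = 4
4^16 mod 10 = 6
4^17 mod 10 = 4
4^18 mod 10 = 6


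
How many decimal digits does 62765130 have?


62765130 has 8 digits in base 10
floor(log10(62765130)) + 1 = floor(7.7977) + 1 = 8

8 digits (base 10)


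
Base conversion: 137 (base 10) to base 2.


137 (base 10) = 137 (decimal)
137 (decimal) = 10001001 (base 2)


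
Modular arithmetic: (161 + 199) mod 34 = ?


161 + 199 = 360
360 mod 34 = 20


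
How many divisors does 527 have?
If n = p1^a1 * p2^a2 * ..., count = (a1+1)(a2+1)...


527 = 17^1 × 31^1
d(527) = (1+1) × (1+1) = 4

4 divisors


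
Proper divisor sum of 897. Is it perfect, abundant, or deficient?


Proper divisors: 1, 3, 13, 23, 39, 69, 299
Sum = 1 + 3 + 13 + 23 + 39 + 69 + 299 = 447
447 < 897 → deficient

s(897) = 447 (deficient)


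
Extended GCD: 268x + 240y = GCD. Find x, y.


Tabular extended Euclidean (each row: r = 268*s + 240*t):
r=268, s=1, t=0
r=240, s=0, t=1
q=1: r=28, s=1, t=-1   [268*(1) + 240*(-1) = 28]
q=8: r=16, s=-8, t=9   [268*(-8) + 240*(9) = 16]
q=1: r=12, s=9, t=-10   [268*(9) + 240*(-10) = 12]
q=1: r=4, s=-17, t=19   [268*(-17) + 240*(19) = 4]
q=3: r=0, s=60, t=-67   [268*(60) + 240*(-67) = 0]
GCD = 4; from the row with r=4: x=-17, y=19
Check: 268*(-17) + 240*(19) = -4556 + 4560 = 4

GCD = 4, x = -17, y = 19


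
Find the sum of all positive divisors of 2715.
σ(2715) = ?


Divisors of 2715: 1, 3, 5, 15, 181, 543, 905, 2715
Sum = 1 + 3 + 5 + 15 + 181 + 543 + 905 + 2715 = 4368

σ(2715) = 4368


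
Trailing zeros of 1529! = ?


floor(1529/5) = 305
floor(1529/25) = 61
floor(1529/125) = 12
floor(1529/625) = 2
Total = 380

380 trailing zeros


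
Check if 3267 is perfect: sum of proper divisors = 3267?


Proper divisors of 3267: 1, 3, 9, 11, 27, 33, 99, 121, 297, 363, 1089
Sum = 1 + 3 + 9 + 11 + 27 + 33 + 99 + 121 + 297 + 363 + 1089 = 2053

No, 3267 is not perfect (2053 ≠ 3267)


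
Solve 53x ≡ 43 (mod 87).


GCD(53, 87) = 1, unique solution
a^(-1) mod 87 = 23
x = 23 * 43 mod 87 = 32

x ≡ 32 (mod 87)


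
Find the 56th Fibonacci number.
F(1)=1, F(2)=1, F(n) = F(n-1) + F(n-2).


Sequence: 1, 1, 2, 3, 5, 8, 13, 21, 34, 55, 89, 144, 233, 377, 610, 987, 1597, 2584, 4181, 6765, 10946, 17711, 28657, 46368, 75025, 121393, 196418, 317811, 514229, 832040, 1346269, 2178309, 3524578, 5702887, 9227465, 14930352, 24157817, 39088169, 63245986, 102334155, 165580141, 267914296, 433494437, 701408733, 1134903170, 1836311903, 2971215073, 4807526976, 7778742049, 12586269025, 20365011074, 32951280099, 53316291173, 86267571272, 139583862445, 225851433717
F(56) = 225851433717


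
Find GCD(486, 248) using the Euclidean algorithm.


486 = 1 * 248 + 238
248 = 1 * 238 + 10
238 = 23 * 10 + 8
10 = 1 * 8 + 2
8 = 4 * 2 + 0
GCD = 2


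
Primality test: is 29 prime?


Check divisors up to sqrt(29) = 5.3852
No divisors found.
29 is prime.

Yes, 29 is prime


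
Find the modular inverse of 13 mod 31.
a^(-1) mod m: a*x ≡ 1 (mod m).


Use the extended Euclidean algorithm on (31, 13); each row r = 31*s + 13*t:
r=31, s=1, t=0
r=13, s=0, t=1
q=2: r=5, s=1, t=-2   [31*(1) + 13*(-2) = 5]
q=2: r=3, s=-2, t=5   [31*(-2) + 13*(5) = 3]
q=1: r=2, s=3, t=-7   [31*(3) + 13*(-7) = 2]
q=1: r=1, s=-5, t=12   [31*(-5) + 13*(12) = 1]
q=2: r=0, s=13, t=-31   [31*(13) + 13*(-31) = 0]
GCD = 1 with t = 12, so 13*(12) ≡ 1 (mod 31)
Inverse = 12 mod 31 = 12
Check: 13 * 12 = 156 ≡ 1 (mod 31)

13^(-1) ≡ 12 (mod 31)


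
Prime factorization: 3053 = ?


3053 / 43 = 71
71 / 71 = 1
3053 = 43 × 71


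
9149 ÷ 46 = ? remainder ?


9149 = 46 * 198 + 41
Check: 9108 + 41 = 9149

q = 198, r = 41


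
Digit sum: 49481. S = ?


4 + 9 + 4 + 8 + 1 = 26


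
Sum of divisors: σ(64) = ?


Divisors of 64: 1, 2, 4, 8, 16, 32, 64
Sum = 1 + 2 + 4 + 8 + 16 + 32 + 64 = 127

σ(64) = 127


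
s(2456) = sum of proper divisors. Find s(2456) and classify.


Proper divisors: 1, 2, 4, 8, 307, 614, 1228
Sum = 1 + 2 + 4 + 8 + 307 + 614 + 1228 = 2164
2164 < 2456 → deficient

s(2456) = 2164 (deficient)


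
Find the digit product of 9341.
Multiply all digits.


9 × 3 × 4 × 1 = 108


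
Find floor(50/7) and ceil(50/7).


50/7 = 7.1429
floor = 7
ceil = 8

floor = 7, ceil = 8


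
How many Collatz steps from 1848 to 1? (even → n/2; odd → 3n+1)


1848 → 924 → 462 → 231 → 694 → 347 → 1042 → 521 → 1564 → 782 → 391 → 1174 → 587 → 1762 → 881 → 2644 → 1322 → 661 → 1984 → 992 → 496 → 248 → 124 → 62 → 31 → 94 → 47 → 142 → 71 → 214 → 107 → 322 → 161 → 484 → 242 → 121 → 364 → 182 → 91 → 274 → 137 → 412 → 206 → 103 → 310 → 155 → 466 → 233 → 700 → 350 → 175 → 526 → 263 → 790 → 395 → 1186 → 593 → 1780 → 890 → 445 → 1336 → 668 → 334 → 167 → 502 → 251 → 754 → 377 → 1132 → 566 → 283 → 850 → 425 → 1276 → 638 → 319 → 958 → 479 → 1438 → 719 → 2158 → 1079 → 3238 → 1619 → 4858 → 2429 → 7288 → 3644 → 1822 → 911 → 2734 → 1367 → 4102 → 2051 → 6154 → 3077 → 9232 → 4616 → 2308 → 1154 → 577 → 1732 → 866 → 433 → 1300 → 650 → 325 → 976 → 488 → 244 → 122 → 61 → 184 → 92 → 46 → 23 → 70 → 35 → 106 → 53 → 160 → 80 → 40 → 20 → 10 → 5 → 16 → 8 → 4 → 2 → 1
Total steps = 130

130 steps


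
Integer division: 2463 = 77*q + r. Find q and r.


2463 = 77 * 31 + 76
Check: 2387 + 76 = 2463

q = 31, r = 76


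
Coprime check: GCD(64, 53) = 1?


Euclidean algorithm:
64 = 1 * 53 + 11
53 = 4 * 11 + 9
11 = 1 * 9 + 2
9 = 4 * 2 + 1
2 = 2 * 1 + 0
GCD(64, 53) = 1

Yes, coprime (GCD = 1)


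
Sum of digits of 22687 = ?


2 + 2 + 6 + 8 + 7 = 25


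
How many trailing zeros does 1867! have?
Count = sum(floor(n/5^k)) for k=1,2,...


floor(1867/5) = 373
floor(1867/25) = 74
floor(1867/125) = 14
floor(1867/625) = 2
Total = 463

463 trailing zeros


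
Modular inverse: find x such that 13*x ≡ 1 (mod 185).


Use the extended Euclidean algorithm on (185, 13); each row r = 185*s + 13*t:
r=185, s=1, t=0
r=13, s=0, t=1
q=14: r=3, s=1, t=-14   [185*(1) + 13*(-14) = 3]
q=4: r=1, s=-4, t=57   [185*(-4) + 13*(57) = 1]
q=3: r=0, s=13, t=-185   [185*(13) + 13*(-185) = 0]
GCD = 1 with t = 57, so 13*(57) ≡ 1 (mod 185)
Inverse = 57 mod 185 = 57
Check: 13 * 57 = 741 ≡ 1 (mod 185)

13^(-1) ≡ 57 (mod 185)


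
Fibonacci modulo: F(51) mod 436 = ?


F(k) mod 436 for k=1..51:
1, 1, 2, 3, 5, 8, 13, 21, 34, 55, 89, 144, 233, 377, 174, 115, 289, 404, 257, 225, 46, 271, 317, 152, 33, 185, 218, 403, 185, 152, 337, 53, 390, 7, 397, 404, 365, 333, 262, 159, 421, 144, 129, 273, 402, 239, 205, 8, 213, 221, 434
F(51) mod 436 = 434


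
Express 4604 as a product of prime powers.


4604 / 2 = 2302
2302 / 2 = 1151
1151 / 1151 = 1
4604 = 2^2 × 1151


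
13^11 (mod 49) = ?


13^1 mod 49 = 13
13^2 mod 49 = 22
13^3 mod 49 = 41
13^4 mod 49 = 43
13^5 mod 49 = 20
13^6 mod 49 = 15
13^7 mod 49 = 48
13^8 mod 49 = 36
13^9 mod 49 = 27
13^10 mod 49 = 8
13^11 mod 49 = 6


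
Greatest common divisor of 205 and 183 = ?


205 = 1 * 183 + 22
183 = 8 * 22 + 7
22 = 3 * 7 + 1
7 = 7 * 1 + 0
GCD = 1


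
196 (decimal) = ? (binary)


196 (base 10) = 196 (decimal)
196 (decimal) = 11000100 (base 2)


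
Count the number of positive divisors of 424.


424 = 2^3 × 53^1
d(424) = (3+1) × (1+1) = 8

8 divisors


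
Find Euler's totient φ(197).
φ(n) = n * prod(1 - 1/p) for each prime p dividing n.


197 = 197
Prime factors: 197
φ(197) = 197 × (1-1/197)
= 197 × 196/197 = 196

φ(197) = 196


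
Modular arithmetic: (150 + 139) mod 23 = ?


150 + 139 = 289
289 mod 23 = 13


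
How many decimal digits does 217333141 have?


217333141 has 9 digits in base 10
floor(log10(217333141)) + 1 = floor(8.3371) + 1 = 9

9 digits (base 10)


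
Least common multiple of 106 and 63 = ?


GCD(106, 63) = 1
LCM = 106*63/1 = 6678/1 = 6678

LCM = 6678


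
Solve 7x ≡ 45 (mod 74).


GCD(7, 74) = 1, unique solution
a^(-1) mod 74 = 53
x = 53 * 45 mod 74 = 17

x ≡ 17 (mod 74)


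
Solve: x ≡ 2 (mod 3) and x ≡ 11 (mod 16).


M = 3*16 = 48
M1 = M/3 = 16, M2 = M/16 = 3
M1^(-1) mod 3 = 1, M2^(-1) mod 16 = 11
x = 2*16*1 + 11*3*11 = 395
395 mod 48 = 11
Check: 11 mod 3 = 2 ✓, 11 mod 16 = 11 ✓

x ≡ 11 (mod 48)


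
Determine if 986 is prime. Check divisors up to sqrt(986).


986 / 2 = 493 (exact division)
986 is NOT prime.

No, 986 is not prime


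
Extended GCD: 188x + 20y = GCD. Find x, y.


Tabular extended Euclidean (each row: r = 188*s + 20*t):
r=188, s=1, t=0
r=20, s=0, t=1
q=9: r=8, s=1, t=-9   [188*(1) + 20*(-9) = 8]
q=2: r=4, s=-2, t=19   [188*(-2) + 20*(19) = 4]
q=2: r=0, s=5, t=-47   [188*(5) + 20*(-47) = 0]
GCD = 4; from the row with r=4: x=-2, y=19
Check: 188*(-2) + 20*(19) = -376 + 380 = 4

GCD = 4, x = -2, y = 19


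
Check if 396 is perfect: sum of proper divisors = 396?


Proper divisors of 396: 1, 2, 3, 4, 6, 9, 11, 12, 18, 22, 33, 36, 44, 66, 99, 132, 198
Sum = 1 + 2 + 3 + 4 + 6 + 9 + 11 + 12 + 18 + 22 + 33 + 36 + 44 + 66 + 99 + 132 + 198 = 696

No, 396 is not perfect (696 ≠ 396)


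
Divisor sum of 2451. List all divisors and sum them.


Divisors of 2451: 1, 3, 19, 43, 57, 129, 817, 2451
Sum = 1 + 3 + 19 + 43 + 57 + 129 + 817 + 2451 = 3520

σ(2451) = 3520


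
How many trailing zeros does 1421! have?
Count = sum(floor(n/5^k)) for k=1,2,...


floor(1421/5) = 284
floor(1421/25) = 56
floor(1421/125) = 11
floor(1421/625) = 2
Total = 353

353 trailing zeros


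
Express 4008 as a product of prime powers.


4008 / 2 = 2004
2004 / 2 = 1002
1002 / 2 = 501
501 / 3 = 167
167 / 167 = 1
4008 = 2^3 × 3 × 167


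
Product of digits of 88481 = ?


8 × 8 × 4 × 8 × 1 = 2048


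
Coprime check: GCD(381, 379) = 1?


Euclidean algorithm:
381 = 1 * 379 + 2
379 = 189 * 2 + 1
2 = 2 * 1 + 0
GCD(381, 379) = 1

Yes, coprime (GCD = 1)


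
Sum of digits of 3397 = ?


3 + 3 + 9 + 7 = 22


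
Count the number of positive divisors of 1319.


1319 = 1319^1
d(1319) = (1+1) = 2

2 divisors


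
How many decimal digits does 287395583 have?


287395583 has 9 digits in base 10
floor(log10(287395583)) + 1 = floor(8.4585) + 1 = 9

9 digits (base 10)


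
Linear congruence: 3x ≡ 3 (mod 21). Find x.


GCD(3, 21) = 3 divides 3
Divide: 1x ≡ 1 (mod 7)
x ≡ 1 (mod 7)


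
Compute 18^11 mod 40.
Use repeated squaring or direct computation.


18^1 mod 40 = 18
18^2 mod 40 = 4
18^3 mod 40 = 32
18^4 mod 40 = 16
18^5 mod 40 = 8
18^6 mod 40 = 24
18^7 mod 40 = 32
18^8 mod 40 = 16
18^9 mod 40 = 8
18^10 mod 40 = 24
18^11 mod 40 = 32


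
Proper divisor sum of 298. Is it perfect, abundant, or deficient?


Proper divisors: 1, 2, 149
Sum = 1 + 2 + 149 = 152
152 < 298 → deficient

s(298) = 152 (deficient)


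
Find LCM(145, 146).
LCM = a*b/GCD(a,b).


GCD(145, 146) = 1
LCM = 145*146/1 = 21170/1 = 21170

LCM = 21170


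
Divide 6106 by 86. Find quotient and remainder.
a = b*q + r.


6106 = 86 * 71 + 0
Check: 6106 + 0 = 6106

q = 71, r = 0


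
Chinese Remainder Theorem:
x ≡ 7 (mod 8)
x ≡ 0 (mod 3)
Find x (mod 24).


M = 8*3 = 24
M1 = M/8 = 3, M2 = M/3 = 8
M1^(-1) mod 8 = 3, M2^(-1) mod 3 = 2
x = 7*3*3 + 0*8*2 = 63
63 mod 24 = 15
Check: 15 mod 8 = 7 ✓, 15 mod 3 = 0 ✓

x ≡ 15 (mod 24)


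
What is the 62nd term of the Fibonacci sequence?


Sequence: 1, 1, 2, 3, 5, 8, 13, 21, 34, 55, 89, 144, 233, 377, 610, 987, 1597, 2584, 4181, 6765, 10946, 17711, 28657, 46368, 75025, 121393, 196418, 317811, 514229, 832040, 1346269, 2178309, 3524578, 5702887, 9227465, 14930352, 24157817, 39088169, 63245986, 102334155, 165580141, 267914296, 433494437, 701408733, 1134903170, 1836311903, 2971215073, 4807526976, 7778742049, 12586269025, 20365011074, 32951280099, 53316291173, 86267571272, 139583862445, 225851433717, 365435296162, 591286729879, 956722026041, 1548008755920, 2504730781961, 4052739537881
F(62) = 4052739537881


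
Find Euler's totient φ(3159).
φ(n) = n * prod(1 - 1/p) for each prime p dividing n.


3159 = 3^5 × 13
Prime factors: 3, 13
φ(3159) = 3159 × (1-1/3) × (1-1/13)
= 3159 × 2/3 × 12/13 = 1944

φ(3159) = 1944


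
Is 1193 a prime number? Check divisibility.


Check divisors up to sqrt(1193) = 34.5398
No divisors found.
1193 is prime.

Yes, 1193 is prime


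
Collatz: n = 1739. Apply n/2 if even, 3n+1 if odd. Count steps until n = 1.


1739 → 5218 → 2609 → 7828 → 3914 → 1957 → 5872 → 2936 → 1468 → 734 → 367 → 1102 → 551 → 1654 → 827 → 2482 → 1241 → 3724 → 1862 → 931 → 2794 → 1397 → 4192 → 2096 → 1048 → 524 → 262 → 131 → 394 → 197 → 592 → 296 → 148 → 74 → 37 → 112 → 56 → 28 → 14 → 7 → 22 → 11 → 34 → 17 → 52 → 26 → 13 → 40 → 20 → 10 → 5 → 16 → 8 → 4 → 2 → 1
Total steps = 55

55 steps
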